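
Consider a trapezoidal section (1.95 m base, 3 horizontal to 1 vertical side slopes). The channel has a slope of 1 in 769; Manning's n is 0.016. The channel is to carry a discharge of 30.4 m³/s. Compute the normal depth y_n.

Manning's equation rearranged: A R^(2/3) = nQ / (1·√S) = 0.016 × 30.4 / (√0.0013) = 13.49.
At y = 2.06 m: A R^(2/3) = 18.04 — high.
At y = 1.4 m: A R^(2/3) = 7.401 — low.
At y = 1.82 m: A R^(2/3) = 13.5 — ≈ 13.49.

y_n = 1.82 m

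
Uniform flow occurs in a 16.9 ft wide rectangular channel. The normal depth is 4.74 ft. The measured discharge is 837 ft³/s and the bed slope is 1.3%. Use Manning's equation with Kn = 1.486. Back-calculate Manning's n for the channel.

n = 0.034

Flow area A = b·y = 16.9 × 4.74 = 80.11 ft². Wetted perimeter P = b + 2y = 16.9 + 2×4.74 = 26.38 ft.
Hydraulic radius R = A/P = 80.11/26.38 = 3.037 ft.
Rearranging Manning's equation: n = (1.486/Q) A R^(2/3) S^(1/2) = (1.486/837) × 80.11 × 3.037^(2/3) × √0.013 = 0.034.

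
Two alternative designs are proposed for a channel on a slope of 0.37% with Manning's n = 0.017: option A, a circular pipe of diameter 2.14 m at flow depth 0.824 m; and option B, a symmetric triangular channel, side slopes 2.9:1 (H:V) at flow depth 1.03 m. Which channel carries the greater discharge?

channel B

Channel A: For a circular section of diameter D = 2.14 m at depth y = 0.824 m, the central angle is θ = 2 arccos(1 − 2y/D) = 2.678 rad. Then A = (D²/8)(θ − sin θ) = 1.277 m² and P = Dθ/2 = 2.865 m. Hydraulic radius R = A/P = 1.277/2.865 = 0.4456 m. Q_A = (1/0.017)·1.277·0.4456^(2/3)·√0.0037 = 2.665 m³/s.
Channel B: For a triangular section with side slope z = 2.9: A = zy² = 2.9×1.03² = 3.077 m²; P = 2y√(1+z²) = 2×1.03×3.068 = 6.319 m. Hydraulic radius R = A/P = 3.077/6.319 = 0.4869 m. Q_B = (1/0.017)·3.077·0.4869^(2/3)·√0.0037 = 6.813 m³/s.
Q_A = 2.665 m³/s vs Q_B = 6.813 m³/s, so channel B carries more.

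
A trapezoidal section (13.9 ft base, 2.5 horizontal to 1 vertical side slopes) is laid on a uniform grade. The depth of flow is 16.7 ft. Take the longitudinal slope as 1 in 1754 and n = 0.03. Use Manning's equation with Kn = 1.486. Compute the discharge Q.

With bottom width b = 13.9 ft and side slope z = 2.5: A = (b + zy)y = (13.9 + 2.5×16.7)×16.7 = 929.4 ft²; P = b + 2y√(1+z²) = 13.9 + 2×16.7×2.693 = 103.8 ft.
Hydraulic radius R = A/P = 929.4/103.8 = 8.951 ft.
Manning's equation: Q = (1.486/n) A R^(2/3) S^(1/2) = (1.486/0.03) × 929.4 × 8.951^(2/3) × 0.0005701^(1/2) = 4740 ft³/s.

Q = 4740 ft³/s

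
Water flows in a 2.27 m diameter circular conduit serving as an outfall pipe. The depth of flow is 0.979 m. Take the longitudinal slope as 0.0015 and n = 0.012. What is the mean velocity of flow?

V = 2.07 m/s

For a circular section of diameter D = 2.27 m at depth y = 0.979 m, the central angle is θ = 2 arccos(1 − 2y/D) = 2.866 rad. Then A = (D²/8)(θ − sin θ) = 1.671 m² and P = Dθ/2 = 3.253 m.
Hydraulic radius R = A/P = 1.671/3.253 = 0.5136 m.
From Manning's equation, V = (1/n) R^(2/3) S^(1/2) = (1/0.012) × 0.5136^(2/3) × 0.0015^(1/2) = 2.07 m/s.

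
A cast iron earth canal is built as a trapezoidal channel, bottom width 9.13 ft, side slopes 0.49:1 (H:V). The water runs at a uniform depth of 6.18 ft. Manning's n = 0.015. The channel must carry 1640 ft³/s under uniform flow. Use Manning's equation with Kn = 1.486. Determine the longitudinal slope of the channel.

With bottom width b = 9.13 ft and side slope z = 0.49: A = (b + zy)y = (9.13 + 0.49×6.18)×6.18 = 75.14 ft²; P = b + 2y√(1+z²) = 9.13 + 2×6.18×1.114 = 22.89 ft.
Hydraulic radius R = A/P = 75.14/22.89 = 3.282 ft.
From Manning's equation, S = [nQ / (1.486 A R^(2/3))]² = [0.015 × 1640 / (1.486 × 75.14 × 3.282^(2/3))]² = 0.00995.

S = 0.00995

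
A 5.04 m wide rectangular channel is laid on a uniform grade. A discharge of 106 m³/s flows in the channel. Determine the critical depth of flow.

For a rectangular channel, critical depth y_c = (q²/g)^(1/3) where q = Q/b = 106/5.04 = 21.03 m²/s.
So y_c = (21.03²/9.81)^(1/3) = 3.56 m.

y_c = 3.56 m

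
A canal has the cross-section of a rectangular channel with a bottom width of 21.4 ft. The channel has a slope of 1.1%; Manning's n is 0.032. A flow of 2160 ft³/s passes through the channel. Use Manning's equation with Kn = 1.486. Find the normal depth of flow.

y_n = 7.65 ft

Manning's equation rearranged: A R^(2/3) = nQ / (1.486·√S) = 0.032 × 2160 / (1.486 × √0.011) = 443.5.
Trying y = 6.37 ft: A R^(2/3) = 343.1 — short.
Trying y = 7.65 ft: A R^(2/3) = 443.6 — ≈ 443.5.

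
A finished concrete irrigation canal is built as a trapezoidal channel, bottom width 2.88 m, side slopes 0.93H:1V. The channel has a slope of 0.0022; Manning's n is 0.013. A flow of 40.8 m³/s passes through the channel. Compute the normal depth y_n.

y_n = 2.1 m

Manning's equation rearranged: A R^(2/3) = nQ / (1·√S) = 0.013 × 40.8 / (√0.0022) = 11.31.
Trying y = 2.27 m: A R^(2/3) = 13.13 — high.
Trying y = 1.43 m: A R^(2/3) = 5.558 — low.
Trying y = 2.1 m: A R^(2/3) = 11.32 — matches.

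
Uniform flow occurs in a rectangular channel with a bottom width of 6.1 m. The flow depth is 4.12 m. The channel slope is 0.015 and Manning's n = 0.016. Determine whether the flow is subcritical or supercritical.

Flow area A = b·y = 6.1 × 4.12 = 25.13 m². Wetted perimeter P = b + 2y = 6.1 + 2×4.12 = 14.34 m.
Hydraulic radius R = A/P = 25.13/14.34 = 1.753 m.
V = (1/n) R^(2/3) √S = (1/0.016) × 1.753^(2/3) × √0.015 = 11.13 m/s. Hydraulic depth D_h = A/T = 25.13/6.1 = 4.12 m.
Froude number Fr = V/√(g·D_h) = 11.13/√(9.81×4.12) = 1.75, which is greater than 1, so the flow is supercritical.

supercritical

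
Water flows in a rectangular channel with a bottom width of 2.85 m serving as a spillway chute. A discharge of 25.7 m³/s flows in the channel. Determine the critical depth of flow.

For a rectangular channel, critical depth y_c = (q²/g)^(1/3) where q = Q/b = 25.7/2.85 = 9.018 m²/s.
So y_c = (9.018²/9.81)^(1/3) = 2.02 m.

y_c = 2.02 m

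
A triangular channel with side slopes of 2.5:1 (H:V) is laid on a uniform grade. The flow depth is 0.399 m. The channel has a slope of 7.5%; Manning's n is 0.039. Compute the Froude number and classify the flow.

For a triangular section with side slope z = 2.5: A = zy² = 2.5×0.399² = 0.398 m²; P = 2y√(1+z²) = 2×0.399×2.693 = 2.149 m.
Hydraulic radius R = A/P = 0.398/2.149 = 0.1852 m.
V = (1/n) R^(2/3) √S = (1/0.039) × 0.1852^(2/3) × √0.075 = 2.282 m/s. Hydraulic depth D_h = A/T = 0.398/1.995 = 0.1995 m.
Froude number Fr = V/√(g·D_h) = 2.282/√(9.81×0.1995) = 1.63, which is greater than 1, so the flow is supercritical.

supercritical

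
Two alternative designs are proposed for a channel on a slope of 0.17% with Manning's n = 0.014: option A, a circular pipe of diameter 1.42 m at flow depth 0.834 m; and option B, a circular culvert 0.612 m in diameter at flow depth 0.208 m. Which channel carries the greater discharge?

Channel A: For a circular section of diameter D = 1.42 m at depth y = 0.834 m, the central angle is θ = 2 arccos(1 − 2y/D) = 3.493 rad. Then A = (D²/8)(θ − sin θ) = 0.967 m² and P = Dθ/2 = 2.48 m. Hydraulic radius R = A/P = 0.967/2.48 = 0.39 m. Q_A = (1/0.014)·0.967·0.39^(2/3)·√0.0017 = 1.52 m³/s.
Channel B: For a circular section of diameter D = 0.612 m at depth y = 0.208 m, the central angle is θ = 2 arccos(1 − 2y/D) = 2.49 rad. Then A = (D²/8)(θ − sin θ) = 0.08815 m² and P = Dθ/2 = 0.7618 m. Hydraulic radius R = A/P = 0.08815/0.7618 = 0.1157 m. Q_B = (1/0.014)·0.08815·0.1157^(2/3)·√0.0017 = 0.06164 m³/s.
Q_A = 1.52 m³/s vs Q_B = 0.06164 m³/s, so channel A carries more.

channel A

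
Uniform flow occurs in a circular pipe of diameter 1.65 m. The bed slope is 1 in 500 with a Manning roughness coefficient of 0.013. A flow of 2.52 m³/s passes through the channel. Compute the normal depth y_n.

Manning's equation rearranged: A R^(2/3) = nQ / (1·√S) = 0.013 × 2.52 / (√0.002) = 0.7325.
At y = 1.07 m: A R^(2/3) = 0.8933 — too large.
At y = 0.748 m: A R^(2/3) = 0.5 — too small.
At y = 0.939 m: A R^(2/3) = 0.733 — ≈ 0.7325.

y_n = 0.939 m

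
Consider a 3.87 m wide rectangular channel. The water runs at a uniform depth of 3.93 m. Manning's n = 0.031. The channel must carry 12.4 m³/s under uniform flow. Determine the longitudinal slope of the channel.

Flow area A = b·y = 3.87 × 3.93 = 15.21 m². Wetted perimeter P = b + 2y = 3.87 + 2×3.93 = 11.73 m.
Hydraulic radius R = A/P = 15.21/11.73 = 1.297 m.
From Manning's equation, S = [nQ / (1 A R^(2/3))]² = [0.031 × 12.4 / (1 × 15.21 × 1.297^(2/3))]² = 0.000452.

S = 0.000452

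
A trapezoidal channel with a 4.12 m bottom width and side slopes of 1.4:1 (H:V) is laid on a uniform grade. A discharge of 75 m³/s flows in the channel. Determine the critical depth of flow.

At critical depth, Q² T / (g A³) = 1, i.e. A³/T = Q²/g = 75²/9.81 = 573.4.
At y = 2.92 m: A³/T = 1120 — over.
At y = 2.01 m: A³/T = 277.7 — short.
At y = 2.45 m: A³/T = 576.4 — ≈ 573.4.

y_c = 2.45 m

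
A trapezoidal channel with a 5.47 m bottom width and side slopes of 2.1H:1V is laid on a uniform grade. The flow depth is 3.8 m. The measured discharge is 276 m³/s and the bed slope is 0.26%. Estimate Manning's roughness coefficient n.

With bottom width b = 5.47 m and side slope z = 2.1: A = (b + zy)y = (5.47 + 2.1×3.8)×3.8 = 51.11 m²; P = b + 2y√(1+z²) = 5.47 + 2×3.8×2.326 = 23.15 m.
Hydraulic radius R = A/P = 51.11/23.15 = 2.208 m.
Rearranging Manning's equation: n = (1/Q) A R^(2/3) S^(1/2) = (1/276) × 51.11 × 2.208^(2/3) × √0.0026 = 0.016.

n = 0.016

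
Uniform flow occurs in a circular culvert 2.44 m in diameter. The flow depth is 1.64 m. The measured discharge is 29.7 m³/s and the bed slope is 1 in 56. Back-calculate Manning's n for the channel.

For a circular section of diameter D = 2.44 m at depth y = 1.64 m, the central angle is θ = 2 arccos(1 − 2y/D) = 3.844 rad. Then A = (D²/8)(θ − sin θ) = 3.342 m² and P = Dθ/2 = 4.69 m.
Hydraulic radius R = A/P = 3.342/4.69 = 0.7126 m.
Rearranging Manning's equation: n = (1/Q) A R^(2/3) S^(1/2) = (1/29.7) × 3.342 × 0.7126^(2/3) × √0.01786 = 0.012.

n = 0.012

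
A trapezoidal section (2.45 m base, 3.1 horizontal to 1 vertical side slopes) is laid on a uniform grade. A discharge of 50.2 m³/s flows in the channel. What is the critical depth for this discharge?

At critical depth, Q² T / (g A³) = 1, i.e. A³/T = Q²/g = 50.2²/9.81 = 256.9.
Trying y = 2.14 m: A³/T = 467.4 — high.
Trying y = 1.51 m: A³/T = 105.7 — low.
Trying y = 1.86 m: A³/T = 255.2 — close enough.

y_c = 1.86 m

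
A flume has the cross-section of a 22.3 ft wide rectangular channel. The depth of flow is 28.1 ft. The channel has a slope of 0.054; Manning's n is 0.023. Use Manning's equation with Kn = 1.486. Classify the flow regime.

Flow area A = b·y = 22.3 × 28.1 = 626.6 ft². Wetted perimeter P = b + 2y = 22.3 + 2×28.1 = 78.5 ft.
Hydraulic radius R = A/P = 626.6/78.5 = 7.983 ft.
V = (1.486/n) R^(2/3) √S = (1.486/0.023) × 7.983^(2/3) × √0.054 = 59.97 ft/s. Hydraulic depth D_h = A/T = 626.6/22.3 = 28.1 ft.
Froude number Fr = V/√(g·D_h) = 59.97/√(32.2×28.1) = 1.99, which is greater than 1, so the flow is supercritical.

supercritical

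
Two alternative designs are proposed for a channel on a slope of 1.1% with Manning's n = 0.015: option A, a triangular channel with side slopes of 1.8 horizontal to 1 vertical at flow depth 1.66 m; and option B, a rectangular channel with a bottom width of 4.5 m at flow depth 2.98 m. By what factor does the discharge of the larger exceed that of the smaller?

3.95

Channel A: For a triangular section with side slope z = 1.8: A = zy² = 1.8×1.66² = 4.96 m²; P = 2y√(1+z²) = 2×1.66×2.059 = 6.836 m. Hydraulic radius R = A/P = 4.96/6.836 = 0.7256 m. Q_A = (1/0.015)·4.96·0.7256^(2/3)·√0.011 = 28 m³/s.
Channel B: Flow area A = b·y = 4.5 × 2.98 = 13.41 m². Wetted perimeter P = b + 2y = 4.5 + 2×2.98 = 10.46 m. Hydraulic radius R = A/P = 13.41/10.46 = 1.282 m. Q_B = (1/0.015)·13.41·1.282^(2/3)·√0.011 = 110.7 m³/s.
The larger discharge is 110.7 m³/s and the smaller is 28 m³/s; the ratio is 3.95.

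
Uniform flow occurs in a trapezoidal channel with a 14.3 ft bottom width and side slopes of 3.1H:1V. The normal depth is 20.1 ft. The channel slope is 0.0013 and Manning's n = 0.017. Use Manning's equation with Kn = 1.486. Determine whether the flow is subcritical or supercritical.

subcritical

With bottom width b = 14.3 ft and side slope z = 3.1: A = (b + zy)y = (14.3 + 3.1×20.1)×20.1 = 1540 ft²; P = b + 2y√(1+z²) = 14.3 + 2×20.1×3.257 = 145.2 ft.
Hydraulic radius R = A/P = 1540/145.2 = 10.6 ft.
V = (1.486/n) R^(2/3) √S = (1.486/0.017) × 10.6^(2/3) × √0.0013 = 15.21 ft/s. Hydraulic depth D_h = A/T = 1540/138.9 = 11.08 ft.
Froude number Fr = V/√(g·D_h) = 15.21/√(32.2×11.08) = 0.805, which is less than 1, so the flow is subcritical.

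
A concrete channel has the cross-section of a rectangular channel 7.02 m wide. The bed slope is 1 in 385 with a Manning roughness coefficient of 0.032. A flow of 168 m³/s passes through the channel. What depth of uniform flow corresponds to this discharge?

y_n = 8.24 m

Manning's equation rearranged: A R^(2/3) = nQ / (1·√S) = 0.032 × 168 / (√0.002597) = 105.5.
Try y = 6.15 m: A R^(2/3) = 73.79 — too small.
Try y = 9.68 m: A R^(2/3) = 127.7 — too large.
Try y = 8.24 m: A R^(2/3) = 105.5 — close enough.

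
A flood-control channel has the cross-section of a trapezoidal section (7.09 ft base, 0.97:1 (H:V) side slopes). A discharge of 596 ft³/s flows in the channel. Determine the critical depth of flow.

y_c = 4.81 ft

At critical depth, Q² T / (g A³) = 1, i.e. A³/T = Q²/g = 596²/32.2 = 11030.
Trying y = 5.9 ft: A³/T = 23310 — too large.
Trying y = 3.97 ft: A³/T = 5540 — too small.
Trying y = 4.81 ft: A³/T = 11010 — close enough.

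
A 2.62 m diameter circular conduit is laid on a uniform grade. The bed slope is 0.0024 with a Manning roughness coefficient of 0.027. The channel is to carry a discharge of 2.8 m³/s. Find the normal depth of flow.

Manning's equation rearranged: A R^(2/3) = nQ / (1·√S) = 0.027 × 2.8 / (√0.0024) = 1.543.
Try y = 0.883 m: A R^(2/3) = 0.9954 — short.
Try y = 1.43 m: A R^(2/3) = 2.352 — over.
Try y = 1.12 m: A R^(2/3) = 1.546 — ≈ 1.543.

y_n = 1.12 m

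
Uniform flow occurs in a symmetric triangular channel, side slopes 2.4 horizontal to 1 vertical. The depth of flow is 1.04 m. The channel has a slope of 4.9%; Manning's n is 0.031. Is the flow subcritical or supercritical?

For a triangular section with side slope z = 2.4: A = zy² = 2.4×1.04² = 2.596 m²; P = 2y√(1+z²) = 2×1.04×2.6 = 5.408 m.
Hydraulic radius R = A/P = 2.596/5.408 = 0.48 m.
V = (1/n) R^(2/3) √S = (1/0.031) × 0.48^(2/3) × √0.049 = 4.378 m/s. Hydraulic depth D_h = A/T = 2.596/4.992 = 0.52 m.
Froude number Fr = V/√(g·D_h) = 4.378/√(9.81×0.52) = 1.94, which is greater than 1, so the flow is supercritical.

supercritical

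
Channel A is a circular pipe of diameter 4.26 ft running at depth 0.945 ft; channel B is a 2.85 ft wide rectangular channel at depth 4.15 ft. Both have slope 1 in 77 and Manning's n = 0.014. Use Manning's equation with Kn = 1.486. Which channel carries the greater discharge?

channel B

Channel A: For a circular section of diameter D = 4.26 ft at depth y = 0.945 ft, the central angle is θ = 2 arccos(1 − 2y/D) = 1.962 rad. Then A = (D²/8)(θ − sin θ) = 2.353 ft² and P = Dθ/2 = 4.178 ft. Hydraulic radius R = A/P = 2.353/4.178 = 0.563 ft. Q_A = (1.486/0.014)·2.353·0.563^(2/3)·√0.01299 = 19.4 ft³/s.
Channel B: Flow area A = b·y = 2.85 × 4.15 = 11.83 ft². Wetted perimeter P = b + 2y = 2.85 + 2×4.15 = 11.15 ft. Hydraulic radius R = A/P = 11.83/11.15 = 1.061 ft. Q_B = (1.486/0.014)·11.83·1.061^(2/3)·√0.01299 = 148.8 ft³/s.
Q_A = 19.4 ft³/s vs Q_B = 148.8 ft³/s, so channel B carries more.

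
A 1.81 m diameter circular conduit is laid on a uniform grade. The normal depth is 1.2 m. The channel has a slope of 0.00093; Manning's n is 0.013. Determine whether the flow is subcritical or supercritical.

For a circular section of diameter D = 1.81 m at depth y = 1.2 m, the central angle is θ = 2 arccos(1 − 2y/D) = 3.806 rad. Then A = (D²/8)(θ − sin θ) = 1.811 m² and P = Dθ/2 = 3.444 m.
Hydraulic radius R = A/P = 1.811/3.444 = 0.5258 m.
V = (1/n) R^(2/3) √S = (1/0.013) × 0.5258^(2/3) × √0.00093 = 1.528 m/s. Hydraulic depth D_h = A/T = 1.811/1.711 = 1.058 m.
Froude number Fr = V/√(g·D_h) = 1.528/√(9.81×1.058) = 0.474, which is less than 1, so the flow is subcritical.

subcritical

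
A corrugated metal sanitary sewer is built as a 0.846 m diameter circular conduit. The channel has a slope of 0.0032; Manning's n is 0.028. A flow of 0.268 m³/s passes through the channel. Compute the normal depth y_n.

Manning's equation rearranged: A R^(2/3) = nQ / (1·√S) = 0.028 × 0.268 / (√0.0032) = 0.1327.
Try y = 0.56 m: A R^(2/3) = 0.1549 — too large.
Try y = 0.504 m: A R^(2/3) = 0.1326 — matches.

y_n = 0.504 m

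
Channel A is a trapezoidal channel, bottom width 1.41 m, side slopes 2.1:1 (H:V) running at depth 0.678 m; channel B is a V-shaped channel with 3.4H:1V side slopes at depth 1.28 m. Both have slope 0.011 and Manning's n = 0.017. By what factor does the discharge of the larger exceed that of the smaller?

Channel A: With bottom width b = 1.41 m and side slope z = 2.1: A = (b + zy)y = (1.41 + 2.1×0.678)×0.678 = 1.921 m²; P = b + 2y√(1+z²) = 1.41 + 2×0.678×2.326 = 4.564 m. Hydraulic radius R = A/P = 1.921/4.564 = 0.421 m. Q_A = (1/0.017)·1.921·0.421^(2/3)·√0.011 = 6.658 m³/s.
Channel B: For a triangular section with side slope z = 3.4: A = zy² = 3.4×1.28² = 5.571 m²; P = 2y√(1+z²) = 2×1.28×3.544 = 9.073 m. Hydraulic radius R = A/P = 5.571/9.073 = 0.614 m. Q_B = (1/0.017)·5.571·0.614^(2/3)·√0.011 = 24.83 m³/s.
The larger discharge is 24.83 m³/s and the smaller is 6.658 m³/s; the ratio is 3.73.

3.73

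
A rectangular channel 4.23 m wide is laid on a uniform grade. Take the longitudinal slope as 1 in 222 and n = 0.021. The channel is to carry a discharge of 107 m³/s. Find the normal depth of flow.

y_n = 5.89 m

Manning's equation rearranged: A R^(2/3) = nQ / (1·√S) = 0.021 × 107 / (√0.004505) = 33.48.
Try y = 6.9 m: A R^(2/3) = 40.24 — high.
Try y = 5.03 m: A R^(2/3) = 27.74 — low.
Try y = 5.89 m: A R^(2/3) = 33.46 — close enough.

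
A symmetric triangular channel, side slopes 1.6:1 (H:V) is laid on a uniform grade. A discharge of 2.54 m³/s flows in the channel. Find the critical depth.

At critical depth, Q² T / (g A³) = 1, i.e. A³/T = Q²/g = 2.54²/9.81 = 0.6577.
Try y = 1.12 m: A³/T = 2.256 — over.
Try y = 0.875 m: A³/T = 0.6565 — close enough.

y_c = 0.875 m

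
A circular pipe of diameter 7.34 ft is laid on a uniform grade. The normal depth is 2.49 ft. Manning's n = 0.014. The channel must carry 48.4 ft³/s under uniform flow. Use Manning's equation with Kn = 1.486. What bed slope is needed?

S = 0.000841

For a circular section of diameter D = 7.34 ft at depth y = 2.49 ft, the central angle is θ = 2 arccos(1 − 2y/D) = 2.487 rad. Then A = (D²/8)(θ − sin θ) = 12.65 ft² and P = Dθ/2 = 9.127 ft.
Hydraulic radius R = A/P = 12.65/9.127 = 1.386 ft.
From Manning's equation, S = [nQ / (1.486 A R^(2/3))]² = [0.014 × 48.4 / (1.486 × 12.65 × 1.386^(2/3))]² = 0.000841.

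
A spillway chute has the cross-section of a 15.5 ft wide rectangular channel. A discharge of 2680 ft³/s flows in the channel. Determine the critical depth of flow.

y_c = 9.76 ft

For a rectangular channel, critical depth y_c = (q²/g)^(1/3) where q = Q/b = 2680/15.5 = 172.9 ft²/s.
So y_c = (172.9²/32.2)^(1/3) = 9.76 ft.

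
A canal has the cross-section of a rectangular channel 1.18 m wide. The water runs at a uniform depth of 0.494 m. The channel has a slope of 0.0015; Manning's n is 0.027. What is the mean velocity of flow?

V = 0.598 m/s

Flow area A = b·y = 1.18 × 0.494 = 0.5829 m². Wetted perimeter P = b + 2y = 1.18 + 2×0.494 = 2.168 m.
Hydraulic radius R = A/P = 0.5829/2.168 = 0.2689 m.
From Manning's equation, V = (1/n) R^(2/3) S^(1/2) = (1/0.027) × 0.2689^(2/3) × 0.0015^(1/2) = 0.598 m/s.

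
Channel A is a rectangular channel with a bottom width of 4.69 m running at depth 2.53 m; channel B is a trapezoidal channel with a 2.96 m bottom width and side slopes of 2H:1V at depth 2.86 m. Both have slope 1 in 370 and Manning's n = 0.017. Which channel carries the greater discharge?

Channel A: Flow area A = b·y = 4.69 × 2.53 = 11.87 m². Wetted perimeter P = b + 2y = 4.69 + 2×2.53 = 9.75 m. Hydraulic radius R = A/P = 11.87/9.75 = 1.217 m. Q_A = (1/0.017)·11.87·1.217^(2/3)·√0.002703 = 41.36 m³/s.
Channel B: With bottom width b = 2.96 m and side slope z = 2: A = (b + zy)y = (2.96 + 2×2.86)×2.86 = 24.82 m²; P = b + 2y√(1+z²) = 2.96 + 2×2.86×2.236 = 15.75 m. Hydraulic radius R = A/P = 24.82/15.75 = 1.576 m. Q_B = (1/0.017)·24.82·1.576^(2/3)·√0.002703 = 102.8 m³/s.
Q_A = 41.36 m³/s vs Q_B = 102.8 m³/s, so channel B carries more.

channel B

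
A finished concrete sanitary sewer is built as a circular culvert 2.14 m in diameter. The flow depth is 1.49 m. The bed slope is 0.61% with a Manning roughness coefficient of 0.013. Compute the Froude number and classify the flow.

supercritical

For a circular section of diameter D = 2.14 m at depth y = 1.49 m, the central angle is θ = 2 arccos(1 − 2y/D) = 3.948 rad. Then A = (D²/8)(θ − sin θ) = 2.674 m² and P = Dθ/2 = 4.225 m.
Hydraulic radius R = A/P = 2.674/4.225 = 0.6328 m.
V = (1/n) R^(2/3) √S = (1/0.013) × 0.6328^(2/3) × √0.0061 = 4.428 m/s. Hydraulic depth D_h = A/T = 2.674/1.968 = 1.358 m.
Froude number Fr = V/√(g·D_h) = 4.428/√(9.81×1.358) = 1.21, which is greater than 1, so the flow is supercritical.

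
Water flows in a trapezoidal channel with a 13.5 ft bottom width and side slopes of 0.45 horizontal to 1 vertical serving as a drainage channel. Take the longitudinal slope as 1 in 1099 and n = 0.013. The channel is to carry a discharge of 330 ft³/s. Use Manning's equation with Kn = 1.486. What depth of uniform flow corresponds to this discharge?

Manning's equation rearranged: A R^(2/3) = nQ / (1.486·√S) = 0.013 × 330 / (1.486 × √0.0009099) = 95.71.
Try y = 3.87 ft: A R^(2/3) = 113.9 — over.
Try y = 2.79 ft: A R^(2/3) = 67.48 — short.
Try y = 3.47 ft: A R^(2/3) = 95.65 — matches.

y_n = 3.47 ft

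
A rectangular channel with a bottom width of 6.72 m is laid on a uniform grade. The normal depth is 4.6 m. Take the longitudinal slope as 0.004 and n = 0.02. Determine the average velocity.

Flow area A = b·y = 6.72 × 4.6 = 30.91 m². Wetted perimeter P = b + 2y = 6.72 + 2×4.6 = 15.92 m.
Hydraulic radius R = A/P = 30.91/15.92 = 1.942 m.
From Manning's equation, V = (1/n) R^(2/3) S^(1/2) = (1/0.02) × 1.942^(2/3) × 0.004^(1/2) = 4.92 m/s.

V = 4.92 m/s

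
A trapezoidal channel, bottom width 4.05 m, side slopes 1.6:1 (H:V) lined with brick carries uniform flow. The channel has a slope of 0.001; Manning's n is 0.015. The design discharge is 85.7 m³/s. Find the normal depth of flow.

y_n = 3.09 m

Manning's equation rearranged: A R^(2/3) = nQ / (1·√S) = 0.015 × 85.7 / (√0.001) = 40.65.
At y = 3.9 m: A R^(2/3) = 66.61 — too large.
At y = 3.09 m: A R^(2/3) = 40.65 — ≈ 40.65.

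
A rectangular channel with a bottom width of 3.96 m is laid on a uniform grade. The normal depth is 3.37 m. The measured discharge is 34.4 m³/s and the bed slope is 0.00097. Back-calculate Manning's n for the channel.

n = 0.014

Flow area A = b·y = 3.96 × 3.37 = 13.35 m². Wetted perimeter P = b + 2y = 3.96 + 2×3.37 = 10.7 m.
Hydraulic radius R = A/P = 13.35/10.7 = 1.247 m.
Rearranging Manning's equation: n = (1/Q) A R^(2/3) S^(1/2) = (1/34.4) × 13.35 × 1.247^(2/3) × √0.00097 = 0.014.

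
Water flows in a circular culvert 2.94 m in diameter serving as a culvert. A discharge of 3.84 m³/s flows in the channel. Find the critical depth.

At critical depth, Q² T / (g A³) = 1, i.e. A³/T = Q²/g = 3.84²/9.81 = 1.503.
Try y = 0.654 m: A³/T = 0.5821 — short.
Try y = 0.961 m: A³/T = 2.6 — over.
Try y = 0.834 m: A³/T = 1.501 — ≈ 1.503.

y_c = 0.834 m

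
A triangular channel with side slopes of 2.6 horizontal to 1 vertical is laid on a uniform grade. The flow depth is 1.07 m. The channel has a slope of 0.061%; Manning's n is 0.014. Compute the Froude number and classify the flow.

For a triangular section with side slope z = 2.6: A = zy² = 2.6×1.07² = 2.977 m²; P = 2y√(1+z²) = 2×1.07×2.786 = 5.961 m.
Hydraulic radius R = A/P = 2.977/5.961 = 0.4993 m.
V = (1/n) R^(2/3) √S = (1/0.014) × 0.4993^(2/3) × √0.00061 = 1.11 m/s. Hydraulic depth D_h = A/T = 2.977/5.564 = 0.535 m.
Froude number Fr = V/√(g·D_h) = 1.11/√(9.81×0.535) = 0.485, which is less than 1, so the flow is subcritical.

subcritical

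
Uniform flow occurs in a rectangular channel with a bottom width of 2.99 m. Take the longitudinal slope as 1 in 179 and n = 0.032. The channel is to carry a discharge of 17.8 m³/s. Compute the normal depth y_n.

Manning's equation rearranged: A R^(2/3) = nQ / (1·√S) = 0.032 × 17.8 / (√0.005587) = 7.621.
Trying y = 2.16 m: A R^(2/3) = 5.947 — low.
Trying y = 3.32 m: A R^(2/3) = 10.13 — high.
Trying y = 2.63 m: A R^(2/3) = 7.616 — close enough.

y_n = 2.63 m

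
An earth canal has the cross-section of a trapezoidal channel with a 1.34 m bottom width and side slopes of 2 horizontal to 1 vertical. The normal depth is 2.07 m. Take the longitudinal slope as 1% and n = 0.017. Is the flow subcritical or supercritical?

With bottom width b = 1.34 m and side slope z = 2: A = (b + zy)y = (1.34 + 2×2.07)×2.07 = 11.34 m²; P = b + 2y√(1+z²) = 1.34 + 2×2.07×2.236 = 10.6 m.
Hydraulic radius R = A/P = 11.34/10.6 = 1.07 m.
V = (1/n) R^(2/3) √S = (1/0.017) × 1.07^(2/3) × √0.01 = 6.155 m/s. Hydraulic depth D_h = A/T = 11.34/9.62 = 1.179 m.
Froude number Fr = V/√(g·D_h) = 6.155/√(9.81×1.179) = 1.81, which is greater than 1, so the flow is supercritical.

supercritical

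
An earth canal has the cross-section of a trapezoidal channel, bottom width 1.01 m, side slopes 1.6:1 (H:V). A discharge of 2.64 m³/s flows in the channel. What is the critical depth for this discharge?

y_c = 0.637 m

At critical depth, Q² T / (g A³) = 1, i.e. A³/T = Q²/g = 2.64²/9.81 = 0.7105.
At y = 0.518 m: A³/T = 0.3239 — low.
At y = 0.739 m: A³/T = 1.26 — high.
At y = 0.637 m: A³/T = 0.7085 — close enough.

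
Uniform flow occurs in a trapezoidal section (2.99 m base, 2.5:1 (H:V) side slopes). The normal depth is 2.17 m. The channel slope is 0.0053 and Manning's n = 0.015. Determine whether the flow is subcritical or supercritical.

supercritical

With bottom width b = 2.99 m and side slope z = 2.5: A = (b + zy)y = (2.99 + 2.5×2.17)×2.17 = 18.26 m²; P = b + 2y√(1+z²) = 2.99 + 2×2.17×2.693 = 14.68 m.
Hydraulic radius R = A/P = 18.26/14.68 = 1.244 m.
V = (1/n) R^(2/3) √S = (1/0.015) × 1.244^(2/3) × √0.0053 = 5.615 m/s. Hydraulic depth D_h = A/T = 18.26/13.84 = 1.319 m.
Froude number Fr = V/√(g·D_h) = 5.615/√(9.81×1.319) = 1.56, which is greater than 1, so the flow is supercritical.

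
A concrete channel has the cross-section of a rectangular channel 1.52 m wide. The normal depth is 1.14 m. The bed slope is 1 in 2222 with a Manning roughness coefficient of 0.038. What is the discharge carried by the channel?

Flow area A = b·y = 1.52 × 1.14 = 1.733 m². Wetted perimeter P = b + 2y = 1.52 + 2×1.14 = 3.8 m.
Hydraulic radius R = A/P = 1.733/3.8 = 0.456 m.
Manning's equation: Q = (1/n) A R^(2/3) S^(1/2) = (1/0.038) × 1.733 × 0.456^(2/3) × 0.00045^(1/2) = 0.573 m³/s.

Q = 0.573 m³/s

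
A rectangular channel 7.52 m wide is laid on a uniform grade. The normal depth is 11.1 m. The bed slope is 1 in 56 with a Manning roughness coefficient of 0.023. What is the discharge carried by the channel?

Flow area A = b·y = 7.52 × 11.1 = 83.47 m². Wetted perimeter P = b + 2y = 7.52 + 2×11.1 = 29.72 m.
Hydraulic radius R = A/P = 83.47/29.72 = 2.809 m.
Manning's equation: Q = (1/n) A R^(2/3) S^(1/2) = (1/0.023) × 83.47 × 2.809^(2/3) × 0.01786^(1/2) = 965 m³/s.

Q = 965 m³/s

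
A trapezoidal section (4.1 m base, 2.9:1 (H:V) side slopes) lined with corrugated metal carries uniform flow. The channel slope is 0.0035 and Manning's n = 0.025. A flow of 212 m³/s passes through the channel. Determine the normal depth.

y_n = 3.72 m

Manning's equation rearranged: A R^(2/3) = nQ / (1·√S) = 0.025 × 212 / (√0.0035) = 89.59.
At y = 2.84 m: A R^(2/3) = 48.48 — low.
At y = 4.1 m: A R^(2/3) = 112.3 — high.
At y = 3.72 m: A R^(2/3) = 89.58 — ≈ 89.59.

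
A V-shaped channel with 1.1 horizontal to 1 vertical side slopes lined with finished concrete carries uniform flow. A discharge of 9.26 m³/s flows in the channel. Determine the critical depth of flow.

At critical depth, Q² T / (g A³) = 1, i.e. A³/T = Q²/g = 9.26²/9.81 = 8.741.
At y = 1.18 m: A³/T = 1.384 — low.
At y = 1.71 m: A³/T = 8.846 — ≈ 8.741.

y_c = 1.71 m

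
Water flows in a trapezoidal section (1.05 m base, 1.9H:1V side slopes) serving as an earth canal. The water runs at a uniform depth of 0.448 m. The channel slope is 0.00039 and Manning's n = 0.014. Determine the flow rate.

With bottom width b = 1.05 m and side slope z = 1.9: A = (b + zy)y = (1.05 + 1.9×0.448)×0.448 = 0.8517 m²; P = b + 2y√(1+z²) = 1.05 + 2×0.448×2.147 = 2.974 m.
Hydraulic radius R = A/P = 0.8517/2.974 = 0.2864 m.
Manning's equation: Q = (1/n) A R^(2/3) S^(1/2) = (1/0.014) × 0.8517 × 0.2864^(2/3) × 0.00039^(1/2) = 0.522 m³/s.

Q = 0.522 m³/s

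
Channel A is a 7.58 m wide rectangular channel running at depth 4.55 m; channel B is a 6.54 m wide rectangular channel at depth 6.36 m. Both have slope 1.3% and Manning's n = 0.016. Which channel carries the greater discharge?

channel B

Channel A: Flow area A = b·y = 7.58 × 4.55 = 34.49 m². Wetted perimeter P = b + 2y = 7.58 + 2×4.55 = 16.68 m. Hydraulic radius R = A/P = 34.49/16.68 = 2.068 m. Q_A = (1/0.016)·34.49·2.068^(2/3)·√0.013 = 398.9 m³/s.
Channel B: Flow area A = b·y = 6.54 × 6.36 = 41.59 m². Wetted perimeter P = b + 2y = 6.54 + 2×6.36 = 19.26 m. Hydraulic radius R = A/P = 41.59/19.26 = 2.16 m. Q_B = (1/0.016)·41.59·2.16^(2/3)·√0.013 = 495.2 m³/s.
Q_A = 398.9 m³/s vs Q_B = 495.2 m³/s, so channel B carries more.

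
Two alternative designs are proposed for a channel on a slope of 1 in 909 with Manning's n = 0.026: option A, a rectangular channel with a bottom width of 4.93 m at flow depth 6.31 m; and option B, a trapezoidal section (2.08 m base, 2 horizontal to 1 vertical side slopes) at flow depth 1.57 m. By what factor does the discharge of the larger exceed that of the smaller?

Channel A: Flow area A = b·y = 4.93 × 6.31 = 31.11 m². Wetted perimeter P = b + 2y = 4.93 + 2×6.31 = 17.55 m. Hydraulic radius R = A/P = 31.11/17.55 = 1.773 m. Q_A = (1/0.026)·31.11·1.773^(2/3)·√0.0011 = 58.12 m³/s.
Channel B: With bottom width b = 2.08 m and side slope z = 2: A = (b + zy)y = (2.08 + 2×1.57)×1.57 = 8.195 m²; P = b + 2y√(1+z²) = 2.08 + 2×1.57×2.236 = 9.101 m. Hydraulic radius R = A/P = 8.195/9.101 = 0.9005 m. Q_B = (1/0.026)·8.195·0.9005^(2/3)·√0.0011 = 9.749 m³/s.
The larger discharge is 58.12 m³/s and the smaller is 9.749 m³/s; the ratio is 5.96.

5.96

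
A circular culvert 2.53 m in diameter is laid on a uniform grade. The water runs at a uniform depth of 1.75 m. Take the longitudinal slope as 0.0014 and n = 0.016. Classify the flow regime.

For a circular section of diameter D = 2.53 m at depth y = 1.75 m, the central angle is θ = 2 arccos(1 − 2y/D) = 3.929 rad. Then A = (D²/8)(θ − sin θ) = 3.71 m² and P = Dθ/2 = 4.97 m.
Hydraulic radius R = A/P = 3.71/4.97 = 0.7465 m.
V = (1/n) R^(2/3) √S = (1/0.016) × 0.7465^(2/3) × √0.0014 = 1.924 m/s. Hydraulic depth D_h = A/T = 3.71/2.337 = 1.588 m.
Froude number Fr = V/√(g·D_h) = 1.924/√(9.81×1.588) = 0.488, which is less than 1, so the flow is subcritical.

subcritical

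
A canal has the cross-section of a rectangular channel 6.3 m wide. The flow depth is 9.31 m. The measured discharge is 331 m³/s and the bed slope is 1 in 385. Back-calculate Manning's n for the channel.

Flow area A = b·y = 6.3 × 9.31 = 58.65 m². Wetted perimeter P = b + 2y = 6.3 + 2×9.31 = 24.92 m.
Hydraulic radius R = A/P = 58.65/24.92 = 2.354 m.
Rearranging Manning's equation: n = (1/Q) A R^(2/3) S^(1/2) = (1/331) × 58.65 × 2.354^(2/3) × √0.002597 = 0.016.

n = 0.016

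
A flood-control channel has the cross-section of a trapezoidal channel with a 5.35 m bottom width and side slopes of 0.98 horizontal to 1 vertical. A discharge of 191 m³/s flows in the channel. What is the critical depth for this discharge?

y_c = 3.96 m

At critical depth, Q² T / (g A³) = 1, i.e. A³/T = Q²/g = 191²/9.81 = 3719.
At y = 4.97 m: A³/T = 8685 — over.
At y = 3.04 m: A³/T = 1436 — short.
At y = 3.96 m: A³/T = 3725 — close enough.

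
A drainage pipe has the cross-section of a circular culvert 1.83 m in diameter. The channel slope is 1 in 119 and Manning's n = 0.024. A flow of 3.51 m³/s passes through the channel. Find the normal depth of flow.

Manning's equation rearranged: A R^(2/3) = nQ / (1·√S) = 0.024 × 3.51 / (√0.008403) = 0.9189.
At y = 1.13 m: A R^(2/3) = 1.096 — high.
At y = 0.826 m: A R^(2/3) = 0.654 — low.
At y = 1.01 m: A R^(2/3) = 0.9198 — close enough.

y_n = 1.01 m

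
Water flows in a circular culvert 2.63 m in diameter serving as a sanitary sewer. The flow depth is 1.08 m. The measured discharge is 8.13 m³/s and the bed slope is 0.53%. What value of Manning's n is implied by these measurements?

n = 0.013

For a circular section of diameter D = 2.63 m at depth y = 1.08 m, the central angle is θ = 2 arccos(1 − 2y/D) = 2.782 rad. Then A = (D²/8)(θ − sin θ) = 2.102 m² and P = Dθ/2 = 3.659 m.
Hydraulic radius R = A/P = 2.102/3.659 = 0.5744 m.
Rearranging Manning's equation: n = (1/Q) A R^(2/3) S^(1/2) = (1/8.13) × 2.102 × 0.5744^(2/3) × √0.0053 = 0.013.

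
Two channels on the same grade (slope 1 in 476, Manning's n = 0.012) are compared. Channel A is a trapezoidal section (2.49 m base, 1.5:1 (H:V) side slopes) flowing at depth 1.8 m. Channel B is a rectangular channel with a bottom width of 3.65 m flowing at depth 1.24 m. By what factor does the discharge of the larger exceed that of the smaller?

Channel A: With bottom width b = 2.49 m and side slope z = 1.5: A = (b + zy)y = (2.49 + 1.5×1.8)×1.8 = 9.342 m²; P = b + 2y√(1+z²) = 2.49 + 2×1.8×1.803 = 8.98 m. Hydraulic radius R = A/P = 9.342/8.98 = 1.04 m. Q_A = (1/0.012)·9.342·1.04^(2/3)·√0.002101 = 36.64 m³/s.
Channel B: Flow area A = b·y = 3.65 × 1.24 = 4.526 m². Wetted perimeter P = b + 2y = 3.65 + 2×1.24 = 6.13 m. Hydraulic radius R = A/P = 4.526/6.13 = 0.7383 m. Q_B = (1/0.012)·4.526·0.7383^(2/3)·√0.002101 = 14.12 m³/s.
The larger discharge is 36.64 m³/s and the smaller is 14.12 m³/s; the ratio is 2.59.

2.59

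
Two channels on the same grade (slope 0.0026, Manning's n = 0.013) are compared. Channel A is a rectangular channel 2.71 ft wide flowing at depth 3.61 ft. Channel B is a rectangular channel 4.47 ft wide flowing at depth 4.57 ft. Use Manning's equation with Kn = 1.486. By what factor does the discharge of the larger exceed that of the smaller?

2.76

Channel A: Flow area A = b·y = 2.71 × 3.61 = 9.783 ft². Wetted perimeter P = b + 2y = 2.71 + 2×3.61 = 9.93 ft. Hydraulic radius R = A/P = 9.783/9.93 = 0.9852 ft. Q_A = (1.486/0.013)·9.783·0.9852^(2/3)·√0.0026 = 56.46 ft³/s.
Channel B: Flow area A = b·y = 4.47 × 4.57 = 20.43 ft². Wetted perimeter P = b + 2y = 4.47 + 2×4.57 = 13.61 ft. Hydraulic radius R = A/P = 20.43/13.61 = 1.501 ft. Q_B = (1.486/0.013)·20.43·1.501^(2/3)·√0.0026 = 156.1 ft³/s.
The larger discharge is 156.1 ft³/s and the smaller is 56.46 ft³/s; the ratio is 2.76.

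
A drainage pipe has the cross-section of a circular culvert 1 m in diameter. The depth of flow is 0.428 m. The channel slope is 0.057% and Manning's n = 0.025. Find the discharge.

Q = 0.113 m³/s

For a circular section of diameter D = 1 m at depth y = 0.428 m, the central angle is θ = 2 arccos(1 − 2y/D) = 2.853 rad. Then A = (D²/8)(θ − sin θ) = 0.3209 m² and P = Dθ/2 = 1.426 m.
Hydraulic radius R = A/P = 0.3209/1.426 = 0.225 m.
Manning's equation: Q = (1/n) A R^(2/3) S^(1/2) = (1/0.025) × 0.3209 × 0.225^(2/3) × 0.00057^(1/2) = 0.113 m³/s.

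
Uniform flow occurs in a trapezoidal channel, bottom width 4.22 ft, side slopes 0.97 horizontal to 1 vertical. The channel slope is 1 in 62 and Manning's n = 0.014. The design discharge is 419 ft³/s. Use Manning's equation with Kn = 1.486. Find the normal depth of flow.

y_n = 3.03 ft

Manning's equation rearranged: A R^(2/3) = nQ / (1.486·√S) = 0.014 × 419 / (1.486 × √0.01613) = 31.08.
Trying y = 2.5 ft: A R^(2/3) = 21.62 — short.
Trying y = 3.84 ft: A R^(2/3) = 49.15 — over.
Trying y = 3.03 ft: A R^(2/3) = 31.06 — matches.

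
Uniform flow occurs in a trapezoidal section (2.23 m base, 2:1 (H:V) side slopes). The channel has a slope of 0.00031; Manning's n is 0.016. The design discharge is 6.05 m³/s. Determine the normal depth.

Manning's equation rearranged: A R^(2/3) = nQ / (1·√S) = 0.016 × 6.05 / (√0.00031) = 5.498.
At y = 1.6 m: A R^(2/3) = 8.252 — too large.
At y = 1.01 m: A R^(2/3) = 3.175 — too small.
At y = 1.32 m: A R^(2/3) = 5.495 — matches.

y_n = 1.32 m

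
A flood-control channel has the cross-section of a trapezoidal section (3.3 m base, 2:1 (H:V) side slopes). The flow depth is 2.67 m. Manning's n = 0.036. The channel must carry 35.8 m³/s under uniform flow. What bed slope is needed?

With bottom width b = 3.3 m and side slope z = 2: A = (b + zy)y = (3.3 + 2×2.67)×2.67 = 23.07 m²; P = b + 2y√(1+z²) = 3.3 + 2×2.67×2.236 = 15.24 m.
Hydraulic radius R = A/P = 23.07/15.24 = 1.514 m.
From Manning's equation, S = [nQ / (1 A R^(2/3))]² = [0.036 × 35.8 / (1 × 23.07 × 1.514^(2/3))]² = 0.0018.

S = 0.0018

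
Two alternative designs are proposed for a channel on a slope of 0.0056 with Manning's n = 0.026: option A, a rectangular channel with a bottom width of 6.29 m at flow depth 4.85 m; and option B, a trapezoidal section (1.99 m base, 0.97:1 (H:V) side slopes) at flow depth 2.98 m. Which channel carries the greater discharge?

Channel A: Flow area A = b·y = 6.29 × 4.85 = 30.51 m². Wetted perimeter P = b + 2y = 6.29 + 2×4.85 = 15.99 m. Hydraulic radius R = A/P = 30.51/15.99 = 1.908 m. Q_A = (1/0.026)·30.51·1.908^(2/3)·√0.0056 = 135.1 m³/s.
Channel B: With bottom width b = 1.99 m and side slope z = 0.97: A = (b + zy)y = (1.99 + 0.97×2.98)×2.98 = 14.54 m²; P = b + 2y√(1+z²) = 1.99 + 2×2.98×1.393 = 10.29 m. Hydraulic radius R = A/P = 14.54/10.29 = 1.413 m. Q_B = (1/0.026)·14.54·1.413^(2/3)·√0.0056 = 52.71 m³/s.
Q_A = 135.1 m³/s vs Q_B = 52.71 m³/s, so channel A carries more.

channel A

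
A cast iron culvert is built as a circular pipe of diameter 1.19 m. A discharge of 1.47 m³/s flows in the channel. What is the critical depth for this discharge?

y_c = 0.664 m

At critical depth, Q² T / (g A³) = 1, i.e. A³/T = Q²/g = 1.47²/9.81 = 0.2203.
Trying y = 0.497 m: A³/T = 0.07258 — too small.
Trying y = 0.763 m: A³/T = 0.3745 — too large.
Trying y = 0.664 m: A³/T = 0.2197 — close enough.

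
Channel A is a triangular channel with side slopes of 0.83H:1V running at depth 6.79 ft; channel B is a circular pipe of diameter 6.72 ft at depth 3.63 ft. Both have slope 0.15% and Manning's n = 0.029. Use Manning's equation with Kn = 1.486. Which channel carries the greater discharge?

channel A

Channel A: For a triangular section with side slope z = 0.83: A = zy² = 0.83×6.79² = 38.27 ft²; P = 2y√(1+z²) = 2×6.79×1.3 = 17.65 ft. Hydraulic radius R = A/P = 38.27/17.65 = 2.168 ft. Q_A = (1.486/0.029)·38.27·2.168^(2/3)·√0.0015 = 127.2 ft³/s.
Channel B: For a circular section of diameter D = 6.72 ft at depth y = 3.63 ft, the central angle is θ = 2 arccos(1 − 2y/D) = 3.302 rad. Then A = (D²/8)(θ − sin θ) = 19.55 ft² and P = Dθ/2 = 11.1 ft. Hydraulic radius R = A/P = 19.55/11.1 = 1.761 ft. Q_B = (1.486/0.029)·19.55·1.761^(2/3)·√0.0015 = 56.58 ft³/s.
Q_A = 127.2 ft³/s vs Q_B = 56.58 ft³/s, so channel A carries more.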